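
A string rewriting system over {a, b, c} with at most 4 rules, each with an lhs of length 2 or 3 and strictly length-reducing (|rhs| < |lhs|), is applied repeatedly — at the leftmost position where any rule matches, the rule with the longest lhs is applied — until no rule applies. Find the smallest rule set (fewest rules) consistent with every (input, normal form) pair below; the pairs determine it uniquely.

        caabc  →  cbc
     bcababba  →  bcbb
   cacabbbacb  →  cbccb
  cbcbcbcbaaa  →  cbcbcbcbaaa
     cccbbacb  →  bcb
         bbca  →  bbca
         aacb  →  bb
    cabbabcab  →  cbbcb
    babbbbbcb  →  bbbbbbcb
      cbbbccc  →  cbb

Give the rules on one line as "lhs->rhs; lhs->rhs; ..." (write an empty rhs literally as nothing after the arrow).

  | caabc => cabc => cbc
  | bcababba => bcbabba => bcbbba => bcbac => bcbb
  | cacabbbacb => cbabbbacb => cbbbbacb => cbbaccb => cacccb => cbccb
  | cbcbcbcbaaa

ab->b; ac->b; bba->ac; ccc->a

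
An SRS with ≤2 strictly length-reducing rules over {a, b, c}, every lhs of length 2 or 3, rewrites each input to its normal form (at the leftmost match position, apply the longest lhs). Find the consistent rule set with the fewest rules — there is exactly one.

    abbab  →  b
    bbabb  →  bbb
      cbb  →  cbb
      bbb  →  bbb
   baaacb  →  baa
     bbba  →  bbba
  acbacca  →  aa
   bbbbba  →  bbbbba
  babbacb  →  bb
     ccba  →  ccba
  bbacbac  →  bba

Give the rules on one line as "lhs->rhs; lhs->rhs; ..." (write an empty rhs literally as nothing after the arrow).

ab->; ac->a

  | abbab => bab => b
  | bbabb => bbb
  | cbb
  | bbb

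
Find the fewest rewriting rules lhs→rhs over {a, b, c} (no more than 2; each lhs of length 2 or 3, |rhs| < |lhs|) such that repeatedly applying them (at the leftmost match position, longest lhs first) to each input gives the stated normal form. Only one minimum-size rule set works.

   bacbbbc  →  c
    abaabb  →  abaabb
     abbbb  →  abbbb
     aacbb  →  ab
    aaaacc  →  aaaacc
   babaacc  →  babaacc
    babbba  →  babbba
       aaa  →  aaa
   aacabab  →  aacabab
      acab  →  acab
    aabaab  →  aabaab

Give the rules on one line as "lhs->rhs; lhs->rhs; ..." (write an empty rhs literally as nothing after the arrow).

acb->; bc->c

  | bacbbbc => bbbc => bbc => bc => c
  | abaabb
  | abbbb
  | aacbb => ab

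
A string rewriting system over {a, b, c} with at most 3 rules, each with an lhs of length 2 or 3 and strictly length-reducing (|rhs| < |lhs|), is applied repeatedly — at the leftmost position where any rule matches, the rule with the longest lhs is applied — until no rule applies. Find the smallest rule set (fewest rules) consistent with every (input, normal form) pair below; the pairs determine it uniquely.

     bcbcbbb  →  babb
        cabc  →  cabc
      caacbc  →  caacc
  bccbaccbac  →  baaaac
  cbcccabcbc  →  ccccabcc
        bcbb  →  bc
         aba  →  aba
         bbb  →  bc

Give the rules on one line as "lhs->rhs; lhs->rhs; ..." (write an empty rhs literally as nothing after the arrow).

  | bcbcbbb => bccbbb => babb
  | cabc
  | caacbc => caacc
  | bccbaccbac => baaccbac => baaaac

bbb->bc; cb->c; ccb->a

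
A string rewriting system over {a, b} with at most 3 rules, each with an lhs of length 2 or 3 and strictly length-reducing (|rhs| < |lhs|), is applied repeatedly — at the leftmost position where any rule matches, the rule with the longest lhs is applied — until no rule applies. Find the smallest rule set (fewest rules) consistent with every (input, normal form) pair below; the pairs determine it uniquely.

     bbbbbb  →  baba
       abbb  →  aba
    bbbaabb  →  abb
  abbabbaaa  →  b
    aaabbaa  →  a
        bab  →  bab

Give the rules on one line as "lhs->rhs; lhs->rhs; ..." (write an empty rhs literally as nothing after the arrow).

aa->b; bba->a; bbb->ba

  | bbbbbb => babbb => baba
  | abbb => aba
  | bbbaabb => baaabb => bbabb => abb
  | abbabbaaa => aabbaaa => bbbaaa => baaaa => bbaa => aa => b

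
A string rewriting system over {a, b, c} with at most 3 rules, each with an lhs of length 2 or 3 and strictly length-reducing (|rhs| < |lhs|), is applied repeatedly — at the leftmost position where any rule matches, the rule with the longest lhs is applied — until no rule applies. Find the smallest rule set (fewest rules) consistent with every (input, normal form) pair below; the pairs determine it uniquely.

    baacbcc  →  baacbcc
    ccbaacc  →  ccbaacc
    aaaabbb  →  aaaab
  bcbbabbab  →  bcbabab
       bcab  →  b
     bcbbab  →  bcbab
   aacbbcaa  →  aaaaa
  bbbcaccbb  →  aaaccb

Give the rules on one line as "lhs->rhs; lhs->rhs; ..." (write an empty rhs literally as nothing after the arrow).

bb->b; bbc->aa; ca->

  | baacbcc
  | ccbaacc
  | aaaabbb => aaaabb => aaaab
  | bcbbabbab => bcbabbab => bcbabab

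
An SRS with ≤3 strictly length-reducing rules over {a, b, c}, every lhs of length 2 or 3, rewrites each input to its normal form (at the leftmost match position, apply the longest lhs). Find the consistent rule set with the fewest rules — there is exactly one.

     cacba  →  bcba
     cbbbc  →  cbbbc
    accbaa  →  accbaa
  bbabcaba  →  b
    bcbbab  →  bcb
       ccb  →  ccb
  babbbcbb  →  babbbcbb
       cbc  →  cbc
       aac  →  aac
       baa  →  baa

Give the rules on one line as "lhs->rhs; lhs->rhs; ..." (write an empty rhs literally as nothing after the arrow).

bba->; ca->b

  | cacba => bcba
  | cbbbc
  | accbaa
  | bbabcaba => bcaba => bbba => b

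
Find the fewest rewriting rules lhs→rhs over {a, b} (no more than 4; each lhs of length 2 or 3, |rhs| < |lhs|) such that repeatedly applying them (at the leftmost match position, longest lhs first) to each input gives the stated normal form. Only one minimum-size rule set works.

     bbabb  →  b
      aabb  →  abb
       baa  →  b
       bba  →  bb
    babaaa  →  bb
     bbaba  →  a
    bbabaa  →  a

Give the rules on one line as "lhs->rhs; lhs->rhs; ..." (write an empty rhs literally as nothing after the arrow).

aa->a; ba->b; bbb->

  | bbabb => bbbb => b
  | aabb => abb
  | baa => ba => b
  | bba => bb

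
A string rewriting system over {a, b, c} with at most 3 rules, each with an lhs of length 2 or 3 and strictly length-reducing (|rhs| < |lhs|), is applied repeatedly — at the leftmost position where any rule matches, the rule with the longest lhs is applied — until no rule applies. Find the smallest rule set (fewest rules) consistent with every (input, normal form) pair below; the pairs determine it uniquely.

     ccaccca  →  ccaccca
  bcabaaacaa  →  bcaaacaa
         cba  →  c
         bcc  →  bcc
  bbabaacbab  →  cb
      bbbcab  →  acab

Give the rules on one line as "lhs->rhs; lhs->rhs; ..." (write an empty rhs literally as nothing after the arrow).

  | ccaccca
  | bcabaaacaa => bcaaacaa
  | cba => c
  | bcc

ba->; bbb->a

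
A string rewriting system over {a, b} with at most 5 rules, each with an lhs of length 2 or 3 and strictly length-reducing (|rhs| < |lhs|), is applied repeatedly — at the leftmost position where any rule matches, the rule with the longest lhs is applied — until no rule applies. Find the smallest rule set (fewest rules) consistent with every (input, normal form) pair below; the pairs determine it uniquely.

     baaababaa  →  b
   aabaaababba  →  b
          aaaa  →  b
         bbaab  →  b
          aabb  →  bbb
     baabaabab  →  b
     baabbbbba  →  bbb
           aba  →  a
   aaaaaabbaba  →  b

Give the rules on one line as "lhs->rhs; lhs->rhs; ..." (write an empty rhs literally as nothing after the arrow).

  | baaababaa => aaababaa => bababaa => ababaa => babaa => abaa => baa => aa => b
  | aabaaababba => bbaaababba => abaababba => baababba => aababba => bbabba => abbba => bbba => bab => ab => b
  | aaaa => baa => aa => b
  | bbaab => abab => bab => ab => b

aa->b; ab->b; ba->a; bba->ab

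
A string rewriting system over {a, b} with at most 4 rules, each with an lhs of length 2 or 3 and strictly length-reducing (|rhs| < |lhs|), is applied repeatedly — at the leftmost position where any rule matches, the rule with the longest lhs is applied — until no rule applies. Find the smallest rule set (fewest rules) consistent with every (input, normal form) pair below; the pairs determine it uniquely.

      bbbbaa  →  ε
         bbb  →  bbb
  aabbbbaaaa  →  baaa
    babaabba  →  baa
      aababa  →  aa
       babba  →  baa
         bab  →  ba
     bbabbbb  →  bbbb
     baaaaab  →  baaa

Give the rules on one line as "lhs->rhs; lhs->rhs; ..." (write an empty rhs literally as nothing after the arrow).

aab->; ab->a; bba->

  | bbbbaa => bba => ε
  | bbb
  | aabbbbaaaa => bbbaaaa => baaa
  | babaabba => baaabba => baba => baa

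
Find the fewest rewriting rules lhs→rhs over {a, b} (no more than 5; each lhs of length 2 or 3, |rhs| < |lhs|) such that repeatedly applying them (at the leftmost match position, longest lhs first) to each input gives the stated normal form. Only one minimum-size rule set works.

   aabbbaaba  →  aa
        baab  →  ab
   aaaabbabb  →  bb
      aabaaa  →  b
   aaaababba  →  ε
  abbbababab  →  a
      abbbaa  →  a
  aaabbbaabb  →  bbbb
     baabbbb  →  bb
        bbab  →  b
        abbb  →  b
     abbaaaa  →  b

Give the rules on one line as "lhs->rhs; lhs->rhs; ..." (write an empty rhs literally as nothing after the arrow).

  | aabbbaaba => abaaba => aaba => aa
  | baab => ab
  | aaaabbabb => bbabbabb => bbabb => bb
  | aabaaa => aaaa => bba => b

aaa->bb; abb->; ba->; bab->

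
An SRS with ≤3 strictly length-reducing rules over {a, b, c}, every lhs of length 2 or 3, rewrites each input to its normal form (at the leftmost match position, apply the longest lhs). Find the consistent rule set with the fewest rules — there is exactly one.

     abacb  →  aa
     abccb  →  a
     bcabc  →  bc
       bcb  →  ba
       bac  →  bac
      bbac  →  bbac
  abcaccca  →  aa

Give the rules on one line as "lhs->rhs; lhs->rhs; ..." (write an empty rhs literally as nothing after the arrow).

  | abacb => acb => aa
  | abccb => ccb => ca => a
  | bcabc => babc => bc
  | bcb => ba

ab->; ca->a; cb->a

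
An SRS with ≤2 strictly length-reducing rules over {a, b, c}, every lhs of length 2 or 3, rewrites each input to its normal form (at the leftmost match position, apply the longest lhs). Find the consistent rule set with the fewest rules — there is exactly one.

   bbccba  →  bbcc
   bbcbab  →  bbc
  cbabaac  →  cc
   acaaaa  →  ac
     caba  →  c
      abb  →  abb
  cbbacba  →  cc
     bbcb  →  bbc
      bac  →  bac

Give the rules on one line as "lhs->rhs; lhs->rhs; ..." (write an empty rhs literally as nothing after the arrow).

ca->c; cb->c

  | bbccba => bbcca => bbcc
  | bbcbab => bbcab => bbcb => bbc
  | cbabaac => cabaac => cbaac => caac => cac => cc
  | acaaaa => acaaa => acaa => aca => ac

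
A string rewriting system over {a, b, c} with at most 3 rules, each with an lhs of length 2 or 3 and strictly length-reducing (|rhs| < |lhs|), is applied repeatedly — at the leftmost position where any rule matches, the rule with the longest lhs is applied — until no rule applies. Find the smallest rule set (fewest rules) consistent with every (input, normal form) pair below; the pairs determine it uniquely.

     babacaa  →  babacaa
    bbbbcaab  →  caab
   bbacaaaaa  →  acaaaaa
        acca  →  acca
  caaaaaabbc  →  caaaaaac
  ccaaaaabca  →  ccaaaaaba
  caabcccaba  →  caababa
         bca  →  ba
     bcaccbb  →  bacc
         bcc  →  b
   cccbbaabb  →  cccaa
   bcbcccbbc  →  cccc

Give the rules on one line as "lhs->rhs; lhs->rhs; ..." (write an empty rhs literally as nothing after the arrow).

bb->; bc->b

  | babacaa
  | bbbbcaab => bbcaab => caab
  | bbacaaaaa => acaaaaa
  | acca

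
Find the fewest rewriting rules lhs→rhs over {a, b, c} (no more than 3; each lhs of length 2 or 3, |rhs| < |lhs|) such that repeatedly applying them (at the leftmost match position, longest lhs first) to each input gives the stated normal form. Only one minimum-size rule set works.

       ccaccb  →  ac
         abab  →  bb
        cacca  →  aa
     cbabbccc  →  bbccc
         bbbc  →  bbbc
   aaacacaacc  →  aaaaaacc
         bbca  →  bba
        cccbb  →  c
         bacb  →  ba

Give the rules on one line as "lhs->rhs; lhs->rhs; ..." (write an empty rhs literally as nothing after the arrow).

  | ccaccb => caccb => accb => ac
  | abab => bab => bb
  | cacca => acca => aca => aa
  | cbabbccc => abbccc => bbccc

ab->b; ca->a; cb->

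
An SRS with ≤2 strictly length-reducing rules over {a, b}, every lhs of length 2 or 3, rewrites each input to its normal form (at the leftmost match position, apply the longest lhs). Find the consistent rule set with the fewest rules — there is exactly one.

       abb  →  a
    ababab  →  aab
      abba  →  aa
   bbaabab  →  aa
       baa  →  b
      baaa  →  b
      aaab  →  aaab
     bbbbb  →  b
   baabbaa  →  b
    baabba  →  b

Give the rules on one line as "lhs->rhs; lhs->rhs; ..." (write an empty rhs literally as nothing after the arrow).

ba->b; bb->

  | abb => a
  | ababab => abbab => aab
  | abba => aa
  | bbaabab => aabab => aabb => aa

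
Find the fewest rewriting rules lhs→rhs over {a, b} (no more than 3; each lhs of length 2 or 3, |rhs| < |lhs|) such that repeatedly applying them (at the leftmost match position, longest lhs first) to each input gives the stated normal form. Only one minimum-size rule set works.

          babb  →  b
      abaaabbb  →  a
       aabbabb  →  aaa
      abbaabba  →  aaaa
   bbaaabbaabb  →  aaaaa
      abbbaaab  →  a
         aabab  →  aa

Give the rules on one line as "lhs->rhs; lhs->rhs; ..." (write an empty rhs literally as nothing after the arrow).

  | babb => bbb => b
  | abaaabbb => abaabbb => ababbb => abbbb => abb => a
  | aabbabb => aaabb => aaa
  | abbaabba => aaabba => aaaa

ba->b; bb->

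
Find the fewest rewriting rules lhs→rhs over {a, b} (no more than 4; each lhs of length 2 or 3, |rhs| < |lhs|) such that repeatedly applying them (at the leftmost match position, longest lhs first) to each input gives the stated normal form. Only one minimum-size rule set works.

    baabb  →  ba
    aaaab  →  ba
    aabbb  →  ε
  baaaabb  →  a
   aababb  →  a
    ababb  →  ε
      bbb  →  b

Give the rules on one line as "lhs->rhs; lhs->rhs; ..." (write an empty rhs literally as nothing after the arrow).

  | baabb => ba
  | aaaab => baab => ba
  | aabbb => ab => ε
  | baaaabb => bbaabb => aabb => a

aaa->ba; ab->; abb->; bb->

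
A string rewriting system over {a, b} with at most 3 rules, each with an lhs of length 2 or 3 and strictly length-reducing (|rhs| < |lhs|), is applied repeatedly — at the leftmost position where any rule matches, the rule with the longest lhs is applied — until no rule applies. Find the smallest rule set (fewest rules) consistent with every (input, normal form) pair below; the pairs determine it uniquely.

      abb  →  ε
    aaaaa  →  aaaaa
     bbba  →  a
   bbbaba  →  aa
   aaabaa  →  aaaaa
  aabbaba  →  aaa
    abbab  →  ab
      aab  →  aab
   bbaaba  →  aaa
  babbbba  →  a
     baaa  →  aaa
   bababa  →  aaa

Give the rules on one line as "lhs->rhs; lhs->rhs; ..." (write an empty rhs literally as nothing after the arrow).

  | abb => ε
  | aaaaa
  | bbba => bba => ba => a
  | bbbaba => bbaba => baba => aba => aa

abb->; ba->a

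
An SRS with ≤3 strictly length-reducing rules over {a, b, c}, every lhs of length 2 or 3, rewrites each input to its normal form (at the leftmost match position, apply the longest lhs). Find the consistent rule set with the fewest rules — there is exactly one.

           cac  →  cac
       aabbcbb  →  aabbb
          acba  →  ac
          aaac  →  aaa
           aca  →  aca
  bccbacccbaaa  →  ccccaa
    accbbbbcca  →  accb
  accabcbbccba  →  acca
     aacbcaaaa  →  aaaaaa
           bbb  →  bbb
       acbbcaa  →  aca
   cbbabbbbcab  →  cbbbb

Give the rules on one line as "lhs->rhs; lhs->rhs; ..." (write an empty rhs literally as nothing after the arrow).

  | cac
  | aabbcbb => aabbb
  | acba => ac
  | aaac => aaa

aac->aa; ba->; bc->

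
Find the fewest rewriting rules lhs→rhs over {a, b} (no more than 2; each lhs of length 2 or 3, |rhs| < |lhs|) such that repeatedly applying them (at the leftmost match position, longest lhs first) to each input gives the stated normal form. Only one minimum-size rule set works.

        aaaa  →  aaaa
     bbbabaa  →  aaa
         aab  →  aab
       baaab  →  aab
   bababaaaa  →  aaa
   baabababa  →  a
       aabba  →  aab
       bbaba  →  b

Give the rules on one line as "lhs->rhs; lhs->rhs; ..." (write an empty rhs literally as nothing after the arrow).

ba->; bbb->a

  | aaaa
  | bbbabaa => aabaa => aaa
  | aab
  | baaab => aab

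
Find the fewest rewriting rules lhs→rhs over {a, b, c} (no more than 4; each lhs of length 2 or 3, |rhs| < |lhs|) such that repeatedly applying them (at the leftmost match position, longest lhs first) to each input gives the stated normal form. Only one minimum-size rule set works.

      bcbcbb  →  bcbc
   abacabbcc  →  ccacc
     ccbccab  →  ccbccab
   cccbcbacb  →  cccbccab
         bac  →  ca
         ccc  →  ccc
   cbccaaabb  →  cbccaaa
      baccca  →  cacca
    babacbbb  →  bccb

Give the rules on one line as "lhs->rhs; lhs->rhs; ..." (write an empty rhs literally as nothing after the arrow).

  | bcbcbb => bcbc
  | abacabbcc => ccabbcc => ccacc
  | ccbccab
  | cccbcbacb => cccbccab

aba->c; bac->ca; bb->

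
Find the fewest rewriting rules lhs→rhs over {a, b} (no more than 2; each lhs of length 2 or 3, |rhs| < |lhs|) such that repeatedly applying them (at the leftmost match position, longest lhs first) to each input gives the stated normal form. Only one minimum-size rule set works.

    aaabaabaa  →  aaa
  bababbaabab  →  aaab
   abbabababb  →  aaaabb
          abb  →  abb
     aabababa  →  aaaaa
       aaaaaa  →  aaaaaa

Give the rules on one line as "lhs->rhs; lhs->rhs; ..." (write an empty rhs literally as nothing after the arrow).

ba->a; baa->

  | aaabaabaa => aaabaa => aaa
  | bababbaabab => ababbaabab => aabbaabab => aabbab => aabab => aaab
  | abbabababb => ababababb => aabababb => aaababb => aaaabb
  | abb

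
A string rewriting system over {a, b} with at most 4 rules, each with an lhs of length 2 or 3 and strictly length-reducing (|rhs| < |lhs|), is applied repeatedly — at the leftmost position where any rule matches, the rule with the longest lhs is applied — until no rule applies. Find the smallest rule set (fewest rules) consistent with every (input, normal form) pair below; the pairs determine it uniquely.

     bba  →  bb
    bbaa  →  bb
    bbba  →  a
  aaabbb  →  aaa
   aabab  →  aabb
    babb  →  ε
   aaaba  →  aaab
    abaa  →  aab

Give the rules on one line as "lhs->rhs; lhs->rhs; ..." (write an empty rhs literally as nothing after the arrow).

ba->b; baa->ab; bbb->

  | bba => bb
  | bbaa => bab => bb
  | bbba => a
  | aaabbb => aaa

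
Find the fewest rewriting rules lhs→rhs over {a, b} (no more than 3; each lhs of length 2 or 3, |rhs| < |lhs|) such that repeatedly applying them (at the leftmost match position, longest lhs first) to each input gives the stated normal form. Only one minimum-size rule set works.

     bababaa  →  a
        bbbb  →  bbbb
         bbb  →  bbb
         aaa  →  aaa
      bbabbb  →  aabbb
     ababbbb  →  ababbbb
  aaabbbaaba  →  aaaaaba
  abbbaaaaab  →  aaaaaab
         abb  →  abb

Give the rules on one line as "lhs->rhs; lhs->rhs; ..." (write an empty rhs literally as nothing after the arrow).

  | bababaa => babaa => baa => a
  | bbbb
  | bbb
  | aaa

baa->a; bba->aa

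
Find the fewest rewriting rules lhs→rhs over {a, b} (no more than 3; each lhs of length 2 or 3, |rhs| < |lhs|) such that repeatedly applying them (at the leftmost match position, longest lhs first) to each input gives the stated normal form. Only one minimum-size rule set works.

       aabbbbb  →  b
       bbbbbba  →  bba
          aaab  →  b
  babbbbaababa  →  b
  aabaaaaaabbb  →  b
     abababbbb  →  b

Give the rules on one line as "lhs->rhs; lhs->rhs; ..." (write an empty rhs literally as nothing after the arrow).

ab->b; aba->; bbb->b

  | aabbbbb => abbbbb => bbbbb => bbb => b
  | bbbbbba => bbbba => bba
  | aaab => aab => ab => b
  | babbbbaababa => bbbbbaababa => bbbaababa => baababa => baba => b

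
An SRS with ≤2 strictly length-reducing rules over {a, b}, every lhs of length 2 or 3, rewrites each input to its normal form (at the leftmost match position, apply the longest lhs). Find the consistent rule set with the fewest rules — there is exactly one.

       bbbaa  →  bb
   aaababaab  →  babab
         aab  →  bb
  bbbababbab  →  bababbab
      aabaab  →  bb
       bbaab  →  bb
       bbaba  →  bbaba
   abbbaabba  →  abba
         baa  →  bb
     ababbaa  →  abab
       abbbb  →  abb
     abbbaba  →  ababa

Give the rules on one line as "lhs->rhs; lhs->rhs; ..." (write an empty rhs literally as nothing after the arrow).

  | bbbaa => baa => bb
  | aaababaab => bababaab => bababbb => babab
  | aab => bb
  | bbbababbab => bababbab

aa->b; bbb->b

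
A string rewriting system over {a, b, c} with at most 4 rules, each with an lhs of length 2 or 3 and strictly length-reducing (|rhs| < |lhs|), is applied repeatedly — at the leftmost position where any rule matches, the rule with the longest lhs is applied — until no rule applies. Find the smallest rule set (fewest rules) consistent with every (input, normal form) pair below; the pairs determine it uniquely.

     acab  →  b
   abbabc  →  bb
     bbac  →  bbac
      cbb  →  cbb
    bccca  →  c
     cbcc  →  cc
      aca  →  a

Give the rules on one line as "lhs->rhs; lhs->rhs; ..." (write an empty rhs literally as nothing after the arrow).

ab->b; bc->; ca->

  | acab => ab => b
  | abbabc => bbabc => bbbc => bb
  | bbac
  | cbb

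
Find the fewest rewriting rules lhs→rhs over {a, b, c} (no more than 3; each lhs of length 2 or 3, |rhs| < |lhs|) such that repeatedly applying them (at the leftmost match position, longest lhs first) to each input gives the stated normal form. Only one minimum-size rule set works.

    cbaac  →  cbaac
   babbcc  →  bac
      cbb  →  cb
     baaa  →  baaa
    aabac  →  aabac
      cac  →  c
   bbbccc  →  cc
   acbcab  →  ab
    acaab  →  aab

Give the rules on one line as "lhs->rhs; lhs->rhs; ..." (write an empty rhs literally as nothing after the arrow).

bb->b; bc->; ca->

  | cbaac
  | babbcc => babcc => bac
  | cbb => cb
  | baaa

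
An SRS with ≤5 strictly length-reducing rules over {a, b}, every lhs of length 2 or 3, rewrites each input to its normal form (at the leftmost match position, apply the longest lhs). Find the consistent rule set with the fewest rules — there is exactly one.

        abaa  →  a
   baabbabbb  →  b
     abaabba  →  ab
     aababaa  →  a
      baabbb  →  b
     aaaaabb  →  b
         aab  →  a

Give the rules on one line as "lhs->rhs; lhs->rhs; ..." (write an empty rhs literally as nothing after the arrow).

aa->b; ba->a; bb->a; bba->b

  | abaa => aaa => ba => a
  | baabbabbb => aabbabbb => bbbabbb => ababbb => aabbb => bbbb => abb => aa => b
  | abaabba => aaabba => babba => abba => ab
  | aababaa => bbabaa => bbaa => ba => a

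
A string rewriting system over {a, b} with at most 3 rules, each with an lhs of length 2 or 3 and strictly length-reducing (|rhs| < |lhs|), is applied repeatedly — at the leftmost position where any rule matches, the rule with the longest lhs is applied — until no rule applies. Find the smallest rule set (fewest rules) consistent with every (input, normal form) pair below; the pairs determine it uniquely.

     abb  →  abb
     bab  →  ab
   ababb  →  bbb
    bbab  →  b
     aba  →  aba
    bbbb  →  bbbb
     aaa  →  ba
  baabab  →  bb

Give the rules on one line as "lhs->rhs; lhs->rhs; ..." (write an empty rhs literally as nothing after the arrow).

aa->b; bab->ab; bba->

  | abb
  | bab => ab
  | ababb => aabb => bbb
  | bbab => b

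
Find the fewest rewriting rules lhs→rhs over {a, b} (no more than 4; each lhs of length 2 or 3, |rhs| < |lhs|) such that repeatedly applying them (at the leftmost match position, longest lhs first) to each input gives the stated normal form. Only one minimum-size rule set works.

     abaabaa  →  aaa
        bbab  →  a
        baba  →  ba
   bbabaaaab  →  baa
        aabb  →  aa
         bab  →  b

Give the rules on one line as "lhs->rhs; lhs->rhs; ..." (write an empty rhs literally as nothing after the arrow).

  | abaabaa => aabaa => aaa
  | bbab => bb => a
  | baba => ba
  | bbabaaaab => bbaaaab => baaab => baa

ab->; abb->a; bb->a; bba->b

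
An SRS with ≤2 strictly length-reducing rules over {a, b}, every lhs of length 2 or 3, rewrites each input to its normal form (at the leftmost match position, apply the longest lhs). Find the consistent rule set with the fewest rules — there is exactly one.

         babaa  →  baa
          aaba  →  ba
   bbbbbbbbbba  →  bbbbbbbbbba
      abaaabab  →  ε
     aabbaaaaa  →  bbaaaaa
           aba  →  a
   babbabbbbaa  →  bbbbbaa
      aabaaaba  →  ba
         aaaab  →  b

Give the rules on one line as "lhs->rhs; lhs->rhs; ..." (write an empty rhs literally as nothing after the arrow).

  | babaa => baa
  | aaba => ba
  | bbbbbbbbbba
  | abaaabab => aaabab => abab => ab => ε

aab->b; ab->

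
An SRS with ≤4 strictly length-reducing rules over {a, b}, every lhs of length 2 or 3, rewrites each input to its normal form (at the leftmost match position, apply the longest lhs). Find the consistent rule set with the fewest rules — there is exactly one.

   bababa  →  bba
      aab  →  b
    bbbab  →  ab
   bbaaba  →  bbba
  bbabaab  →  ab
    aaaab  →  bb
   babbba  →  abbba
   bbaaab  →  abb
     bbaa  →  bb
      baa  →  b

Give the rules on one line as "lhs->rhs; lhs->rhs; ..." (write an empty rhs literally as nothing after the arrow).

aa->; aaa->ab; aba->b; bab->ab

  | bababa => ababa => bba
  | aab => b
  | bbbab => bbab => bab => ab
  | bbaaba => bbba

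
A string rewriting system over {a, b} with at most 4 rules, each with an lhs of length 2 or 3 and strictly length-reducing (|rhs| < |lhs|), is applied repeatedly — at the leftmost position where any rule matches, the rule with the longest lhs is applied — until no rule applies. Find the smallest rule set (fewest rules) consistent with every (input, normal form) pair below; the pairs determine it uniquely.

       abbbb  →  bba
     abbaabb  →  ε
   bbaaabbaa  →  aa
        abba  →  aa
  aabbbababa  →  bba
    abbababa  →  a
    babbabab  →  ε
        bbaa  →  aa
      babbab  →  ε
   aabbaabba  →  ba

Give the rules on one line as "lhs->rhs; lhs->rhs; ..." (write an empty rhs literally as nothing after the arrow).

aab->; ab->; abb->ba; baa->aa

  | abbbb => babb => bba
  | abbaabb => baaabb => aaabb => ab => ε
  | bbaaabbaa => baaabbaa => aaabbaa => abaa => aa
  | abba => baa => aa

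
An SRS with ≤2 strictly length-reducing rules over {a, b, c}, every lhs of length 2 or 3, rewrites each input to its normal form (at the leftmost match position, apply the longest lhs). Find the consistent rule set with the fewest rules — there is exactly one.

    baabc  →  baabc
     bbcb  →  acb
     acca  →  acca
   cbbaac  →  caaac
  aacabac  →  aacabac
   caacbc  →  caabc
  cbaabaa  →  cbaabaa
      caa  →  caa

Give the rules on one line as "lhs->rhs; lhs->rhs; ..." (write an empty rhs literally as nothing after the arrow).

bb->a; cbc->bc

  | baabc
  | bbcb => acb
  | acca
  | cbbaac => caaac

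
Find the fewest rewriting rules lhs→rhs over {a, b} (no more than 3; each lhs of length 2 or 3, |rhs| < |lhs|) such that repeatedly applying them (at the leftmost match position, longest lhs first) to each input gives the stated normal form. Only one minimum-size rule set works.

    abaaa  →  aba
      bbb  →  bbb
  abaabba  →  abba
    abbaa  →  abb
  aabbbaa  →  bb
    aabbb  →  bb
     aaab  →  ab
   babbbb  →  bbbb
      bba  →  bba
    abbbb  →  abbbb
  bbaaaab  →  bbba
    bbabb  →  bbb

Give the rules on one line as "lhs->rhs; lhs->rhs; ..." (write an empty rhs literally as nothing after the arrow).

  | abaaa => aba
  | bbb
  | abaabba => abbaba => abba
  | abbaa => abb

aa->; aab->ba; bab->b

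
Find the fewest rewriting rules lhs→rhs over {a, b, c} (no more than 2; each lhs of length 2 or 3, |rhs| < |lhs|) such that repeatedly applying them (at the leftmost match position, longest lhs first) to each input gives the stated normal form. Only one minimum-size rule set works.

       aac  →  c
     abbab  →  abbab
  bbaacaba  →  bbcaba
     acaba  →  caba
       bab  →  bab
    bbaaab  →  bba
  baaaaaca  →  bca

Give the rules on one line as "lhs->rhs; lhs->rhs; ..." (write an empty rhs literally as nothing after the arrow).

  | aac => ac => c
  | abbab
  | bbaacaba => bbacaba => bbcaba
  | acaba => caba

aab->; ac->c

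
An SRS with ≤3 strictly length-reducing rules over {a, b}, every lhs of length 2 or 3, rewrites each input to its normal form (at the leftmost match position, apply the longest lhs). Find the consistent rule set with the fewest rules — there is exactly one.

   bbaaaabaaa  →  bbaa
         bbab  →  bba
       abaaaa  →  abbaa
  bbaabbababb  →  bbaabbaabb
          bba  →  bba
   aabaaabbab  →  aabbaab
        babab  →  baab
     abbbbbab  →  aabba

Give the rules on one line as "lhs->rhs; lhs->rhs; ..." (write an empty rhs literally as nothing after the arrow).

aaa->ba; bab->ba; bbb->a

  | bbaaaabaaa => bbbaabaaa => aaabaaa => babaaa => baaaa => bbaa
  | bbab => bba
  | abaaaa => abbaa
  | bbaabbababb => bbaabbaabb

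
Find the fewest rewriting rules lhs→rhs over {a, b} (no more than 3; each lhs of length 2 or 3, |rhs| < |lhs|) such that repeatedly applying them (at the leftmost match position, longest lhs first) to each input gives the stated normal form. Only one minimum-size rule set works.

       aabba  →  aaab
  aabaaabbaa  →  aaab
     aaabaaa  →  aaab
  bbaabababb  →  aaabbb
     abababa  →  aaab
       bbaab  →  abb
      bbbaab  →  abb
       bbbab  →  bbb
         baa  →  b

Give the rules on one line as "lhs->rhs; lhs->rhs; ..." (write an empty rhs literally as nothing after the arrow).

ba->b; bba->ab

  | aabba => aaab
  | aabaaabbaa => aabaabbaa => aababbaa => aabbbaa => aababa => aabba => aaab
  | aaabaaa => aaabaa => aaaba => aaab
  | bbaabababb => ababababb => abbababb => aabbabb => aaabbb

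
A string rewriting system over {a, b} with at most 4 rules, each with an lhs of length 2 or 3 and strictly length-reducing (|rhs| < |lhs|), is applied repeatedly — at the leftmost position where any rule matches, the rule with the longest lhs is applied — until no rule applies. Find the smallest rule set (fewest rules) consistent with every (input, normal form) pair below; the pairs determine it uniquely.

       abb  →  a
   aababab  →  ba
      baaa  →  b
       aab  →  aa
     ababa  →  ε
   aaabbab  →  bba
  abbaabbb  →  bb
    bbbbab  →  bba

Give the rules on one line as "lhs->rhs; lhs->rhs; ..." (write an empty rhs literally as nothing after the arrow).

aaa->; ab->a; bbb->bb

  | abb => ab => a
  | aababab => aaabab => bab => ba
  | baaa => b
  | aab => aa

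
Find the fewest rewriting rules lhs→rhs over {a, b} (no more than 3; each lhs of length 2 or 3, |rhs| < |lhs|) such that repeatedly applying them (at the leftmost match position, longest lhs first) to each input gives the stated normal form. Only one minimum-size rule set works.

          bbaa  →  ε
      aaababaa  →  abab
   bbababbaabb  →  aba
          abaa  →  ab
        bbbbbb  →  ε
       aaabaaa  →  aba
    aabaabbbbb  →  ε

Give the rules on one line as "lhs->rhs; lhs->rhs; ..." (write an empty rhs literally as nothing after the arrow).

  | bbaa => aa => ε
  | aaababaa => ababaa => abab
  | bbababbaabb => ababbaabb => abaaabb => ababb => aba
  | abaa => ab

aa->; bb->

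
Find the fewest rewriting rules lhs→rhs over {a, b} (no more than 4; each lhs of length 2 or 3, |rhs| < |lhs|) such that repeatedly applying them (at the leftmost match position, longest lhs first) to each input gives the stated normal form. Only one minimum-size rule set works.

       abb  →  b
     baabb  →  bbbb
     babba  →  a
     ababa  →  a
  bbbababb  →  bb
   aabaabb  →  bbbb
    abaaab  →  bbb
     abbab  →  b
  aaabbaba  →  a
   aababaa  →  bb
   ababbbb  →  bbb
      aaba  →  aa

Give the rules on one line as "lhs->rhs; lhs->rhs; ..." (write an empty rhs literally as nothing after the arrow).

aaa->bb; ab->; baa->bb; bba->a

  | abb => b
  | baabb => bbbb
  | babba => bba => a
  | ababa => aba => a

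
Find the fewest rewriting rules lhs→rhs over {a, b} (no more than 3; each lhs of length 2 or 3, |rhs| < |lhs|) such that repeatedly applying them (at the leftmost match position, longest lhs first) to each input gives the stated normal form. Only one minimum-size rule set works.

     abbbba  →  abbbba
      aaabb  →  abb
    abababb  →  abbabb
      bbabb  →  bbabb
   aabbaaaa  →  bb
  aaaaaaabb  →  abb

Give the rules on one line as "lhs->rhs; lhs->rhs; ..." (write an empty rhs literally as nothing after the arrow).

aa->; aba->ab

  | abbbba
  | aaabb => abb
  | abababb => abbabb
  | bbabb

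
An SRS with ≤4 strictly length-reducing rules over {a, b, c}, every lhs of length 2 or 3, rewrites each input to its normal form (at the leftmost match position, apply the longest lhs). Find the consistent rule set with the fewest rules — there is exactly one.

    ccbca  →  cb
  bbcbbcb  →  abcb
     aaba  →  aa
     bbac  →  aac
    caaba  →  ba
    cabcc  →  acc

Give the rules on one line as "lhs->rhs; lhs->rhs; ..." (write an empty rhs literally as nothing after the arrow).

  | ccbca => ccbb => cca => cb
  | bbcbbcb => acbbcb => acacb => abcb
  | aaba => aa
  | bbac => aac

aba->a; bb->a; ca->b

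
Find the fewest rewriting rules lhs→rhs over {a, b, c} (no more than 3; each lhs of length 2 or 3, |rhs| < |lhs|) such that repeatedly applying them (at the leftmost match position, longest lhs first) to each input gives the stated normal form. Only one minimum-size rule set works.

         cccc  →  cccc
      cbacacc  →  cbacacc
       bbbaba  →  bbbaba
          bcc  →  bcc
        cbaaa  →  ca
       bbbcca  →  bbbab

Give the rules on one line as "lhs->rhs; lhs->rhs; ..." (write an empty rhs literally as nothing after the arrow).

baa->; cca->ab

  | cccc
  | cbacacc
  | bbbaba
  | bcc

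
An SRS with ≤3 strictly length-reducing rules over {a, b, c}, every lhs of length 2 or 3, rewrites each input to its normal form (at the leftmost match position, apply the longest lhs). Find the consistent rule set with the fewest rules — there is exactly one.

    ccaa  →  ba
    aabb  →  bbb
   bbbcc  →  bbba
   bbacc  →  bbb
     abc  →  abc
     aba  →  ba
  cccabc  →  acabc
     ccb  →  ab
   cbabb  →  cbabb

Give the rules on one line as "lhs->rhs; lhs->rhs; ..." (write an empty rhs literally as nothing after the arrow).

aa->b; aba->ba; cc->a

  | ccaa => aaa => ba
  | aabb => bbb
  | bbbcc => bbba
  | bbacc => bbaa => bbb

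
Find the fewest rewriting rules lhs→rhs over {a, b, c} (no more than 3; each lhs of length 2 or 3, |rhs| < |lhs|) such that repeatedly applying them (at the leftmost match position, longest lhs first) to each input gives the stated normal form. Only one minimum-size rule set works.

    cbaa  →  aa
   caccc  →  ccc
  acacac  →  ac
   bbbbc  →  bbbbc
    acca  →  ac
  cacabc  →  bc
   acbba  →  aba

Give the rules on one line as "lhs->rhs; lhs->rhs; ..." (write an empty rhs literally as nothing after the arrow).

  | cbaa => aa
  | caccc => ccc
  | acacac => acac => ac
  | bbbbc

ca->; cb->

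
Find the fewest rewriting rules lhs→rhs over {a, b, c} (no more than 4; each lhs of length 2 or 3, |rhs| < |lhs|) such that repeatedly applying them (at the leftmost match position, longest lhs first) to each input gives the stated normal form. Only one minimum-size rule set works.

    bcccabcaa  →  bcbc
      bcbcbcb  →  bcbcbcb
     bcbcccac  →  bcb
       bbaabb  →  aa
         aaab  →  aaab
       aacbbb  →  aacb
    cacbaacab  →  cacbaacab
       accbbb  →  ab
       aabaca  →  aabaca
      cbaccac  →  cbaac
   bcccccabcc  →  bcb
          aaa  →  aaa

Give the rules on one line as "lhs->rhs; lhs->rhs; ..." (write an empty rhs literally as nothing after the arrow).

bb->; bca->bc; cc->

  | bcccabcaa => bcabcaa => bcbcaa => bcbca => bcbc
  | bcbcbcb
  | bcbcccac => bcbcac => bcbcc => bcb
  | bbaabb => aabb => aa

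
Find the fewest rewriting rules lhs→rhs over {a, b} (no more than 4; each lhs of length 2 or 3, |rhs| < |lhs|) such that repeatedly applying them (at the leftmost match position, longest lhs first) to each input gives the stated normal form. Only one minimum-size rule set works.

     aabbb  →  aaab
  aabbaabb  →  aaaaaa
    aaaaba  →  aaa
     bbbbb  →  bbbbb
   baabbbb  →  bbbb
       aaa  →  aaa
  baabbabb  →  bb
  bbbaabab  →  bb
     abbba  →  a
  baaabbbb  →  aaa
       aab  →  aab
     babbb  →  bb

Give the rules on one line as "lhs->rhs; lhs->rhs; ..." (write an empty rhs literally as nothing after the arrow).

  | aabbb => aaab
  | aabbaabb => aaaaabb => aaaaaa
  | aaaaba => aaa
  | bbbbb

aba->; abb->aa; baa->; bab->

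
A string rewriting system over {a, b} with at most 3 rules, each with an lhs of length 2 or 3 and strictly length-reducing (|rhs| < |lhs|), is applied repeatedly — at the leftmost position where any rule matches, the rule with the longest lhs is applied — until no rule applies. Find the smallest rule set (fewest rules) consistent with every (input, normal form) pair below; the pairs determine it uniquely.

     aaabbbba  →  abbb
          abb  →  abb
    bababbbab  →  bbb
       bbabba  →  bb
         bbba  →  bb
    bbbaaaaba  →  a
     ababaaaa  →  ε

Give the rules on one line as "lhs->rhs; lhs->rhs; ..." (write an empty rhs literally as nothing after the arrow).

aa->; ba->

  | aaabbbba => abbbba => abbb
  | abb
  | bababbbab => babbbab => bbbab => bbb
  | bbabba => bbba => bb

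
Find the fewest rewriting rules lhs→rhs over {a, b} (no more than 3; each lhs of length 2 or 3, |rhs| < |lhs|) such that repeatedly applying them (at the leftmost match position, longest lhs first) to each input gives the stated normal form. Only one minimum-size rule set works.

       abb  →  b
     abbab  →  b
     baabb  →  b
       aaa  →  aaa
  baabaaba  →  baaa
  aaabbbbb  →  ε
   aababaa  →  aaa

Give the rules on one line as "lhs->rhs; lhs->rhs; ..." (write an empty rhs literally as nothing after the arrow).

ab->; bb->

  | abb => b
  | abbab => bab => b
  | baabb => bab => b
  | aaa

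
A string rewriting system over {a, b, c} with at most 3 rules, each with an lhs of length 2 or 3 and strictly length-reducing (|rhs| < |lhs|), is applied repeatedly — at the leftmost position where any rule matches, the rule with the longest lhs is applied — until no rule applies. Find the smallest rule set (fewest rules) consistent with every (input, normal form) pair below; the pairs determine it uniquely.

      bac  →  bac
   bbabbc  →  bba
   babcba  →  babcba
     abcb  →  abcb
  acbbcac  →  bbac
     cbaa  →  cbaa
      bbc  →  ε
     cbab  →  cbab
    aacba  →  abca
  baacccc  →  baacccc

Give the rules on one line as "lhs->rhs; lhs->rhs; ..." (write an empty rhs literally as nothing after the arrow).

acb->bc; bbc->; cbc->b

  | bac
  | bbabbc => bba
  | babcba
  | abcb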